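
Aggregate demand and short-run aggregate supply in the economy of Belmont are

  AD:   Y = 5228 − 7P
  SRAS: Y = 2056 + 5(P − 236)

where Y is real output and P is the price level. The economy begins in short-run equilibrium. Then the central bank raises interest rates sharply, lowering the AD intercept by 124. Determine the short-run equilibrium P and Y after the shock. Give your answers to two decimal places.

This is a negative demand shock: AD shifts left.
New AD: Y = 5104 − 7P.
SRAS can be written Y = 876 + 5P.
Set AD = SRAS: 5104 − 7P = 876 + 5P, so 4228 = 12P and P = 352.33.
Substituting into AD, Y = 2637.67.

P = 352.33, Y = 2637.67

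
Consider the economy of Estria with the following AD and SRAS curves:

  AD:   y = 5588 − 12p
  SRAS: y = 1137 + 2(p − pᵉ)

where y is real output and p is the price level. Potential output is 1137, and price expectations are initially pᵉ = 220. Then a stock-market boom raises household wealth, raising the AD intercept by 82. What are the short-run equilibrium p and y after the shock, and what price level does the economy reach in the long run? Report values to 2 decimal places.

AD shifts right: new AD is y = 5670 − 12p. With pᵉ = 220, SRAS is y = 697 + 2p.
Short run: 5670 − 12p = 697 + 2p gives 4973 = 14p, so p = 355.21 and y = 5670 − 12p = 1407.43.
y = 1407.43 is above potential 1137; expectations adjust and SRAS shifts left until y = 1137.
Long run: on the new AD curve, 1137 = 5670 − 12p gives p = 377.75.

Short run: p = 355.21, y = 1407.43. Long run: p = 377.75.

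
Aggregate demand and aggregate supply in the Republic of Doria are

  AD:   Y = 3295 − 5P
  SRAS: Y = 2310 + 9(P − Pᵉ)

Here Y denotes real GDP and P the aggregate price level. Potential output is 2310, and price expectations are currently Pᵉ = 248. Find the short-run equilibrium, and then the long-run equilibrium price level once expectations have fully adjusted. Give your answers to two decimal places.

Short run: P = 229.79, Y = 2146.07. Long run: P = 197.00.

Short run: with Pᵉ = 248, SRAS is Y = 78 + 9P. Setting AD = SRAS gives 3217 = 14P, so P = 229.79 and Y = 3295 − 5P = 2146.07.
Output 2146.07 is below potential 2310, so over time expected prices fall and SRAS shifts right until Y returns to 2310.
Long run: Y = 2310 on the AD curve gives 2310 = 3295 − 5P, so P = 197.00.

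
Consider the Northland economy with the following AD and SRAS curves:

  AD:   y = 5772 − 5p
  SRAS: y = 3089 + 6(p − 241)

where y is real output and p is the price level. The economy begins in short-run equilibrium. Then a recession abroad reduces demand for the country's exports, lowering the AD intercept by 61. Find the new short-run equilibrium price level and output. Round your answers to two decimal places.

p = 369.82, y = 3861.91

This is a negative demand shock: AD shifts left.
New AD: y = 5711 − 5p.
SRAS can be written y = 1643 + 6p.
Set AD = SRAS: 5711 − 5p = 1643 + 6p, so 4068 = 11p and p = 369.82.
Substituting into AD, y = 3861.91.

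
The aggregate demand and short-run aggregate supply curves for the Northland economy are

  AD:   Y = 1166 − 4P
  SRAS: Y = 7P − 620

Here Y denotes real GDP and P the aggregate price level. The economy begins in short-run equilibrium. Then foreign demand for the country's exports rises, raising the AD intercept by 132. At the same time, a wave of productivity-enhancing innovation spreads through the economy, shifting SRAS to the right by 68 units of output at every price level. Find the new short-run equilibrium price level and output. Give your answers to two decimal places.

P = 168.18, Y = 625.27

After both shocks: AD is Y = 1298 − 4P and SRAS is Y = 7P − 552.
Setting them equal: 1850 = 11P, so P = 168.18.
Substituting into AD, Y = 625.27.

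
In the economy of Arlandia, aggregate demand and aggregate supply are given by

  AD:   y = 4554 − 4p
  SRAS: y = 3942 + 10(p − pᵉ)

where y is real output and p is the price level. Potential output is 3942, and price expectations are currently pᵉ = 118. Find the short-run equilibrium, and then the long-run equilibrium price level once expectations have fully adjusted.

Short run: with pᵉ = 118, SRAS is y = 2762 + 10p. Setting AD = SRAS gives 1792 = 14p, so p = 128 and y = 4554 − 4·128 = 4042.
Output 4042 is above potential 3942, so over time expected prices rise and SRAS shifts left until y returns to 3942.
Long run: y = 3942 on the AD curve gives 3942 = 4554 − 4p, so p = 153.

Short run: p = 128, y = 4042. Long run: p = 153.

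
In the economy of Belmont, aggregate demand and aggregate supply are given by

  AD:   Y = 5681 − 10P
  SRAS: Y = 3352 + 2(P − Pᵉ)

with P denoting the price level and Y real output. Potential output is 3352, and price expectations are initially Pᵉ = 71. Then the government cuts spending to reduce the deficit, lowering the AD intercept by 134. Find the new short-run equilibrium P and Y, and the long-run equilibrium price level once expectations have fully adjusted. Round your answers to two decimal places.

AD shifts left: new AD is Y = 5547 − 10P. With Pᵉ = 71, SRAS is Y = 3210 + 2P.
Short run: 5547 − 10P = 3210 + 2P gives 2337 = 12P, so P = 194.75 and Y = 5547 − 10P = 3599.50.
Y = 3599.50 is above potential 3352; expectations adjust and SRAS shifts left until Y = 3352.
Long run: on the new AD curve, 3352 = 5547 − 10P gives P = 219.50.

Short run: P = 194.75, Y = 3599.50. Long run: P = 219.50.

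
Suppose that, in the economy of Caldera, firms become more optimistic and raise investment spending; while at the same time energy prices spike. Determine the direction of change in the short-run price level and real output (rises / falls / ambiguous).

The first event is a positive demand shock: AD shifts right, which by itself pushes P up and Y up.
The second is an adverse supply shock: SRAS shifts left, which by itself pushes P up and Y down.
Both shocks push P up, so P rises. The two shocks push Y in opposite directions, so the effect on Y is ambiguous.

Price level: rises; output: ambiguous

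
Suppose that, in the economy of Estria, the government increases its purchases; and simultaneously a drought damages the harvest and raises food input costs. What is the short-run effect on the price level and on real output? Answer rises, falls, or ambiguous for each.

The first event is a positive demand shock: AD shifts right, which by itself pushes P up and Y up.
The second is an adverse supply shock: SRAS shifts left, which by itself pushes P up and Y down.
Both shocks push P up, so P rises. The two shocks push Y in opposite directions, so the effect on Y is ambiguous.

Price level: rises; output: ambiguous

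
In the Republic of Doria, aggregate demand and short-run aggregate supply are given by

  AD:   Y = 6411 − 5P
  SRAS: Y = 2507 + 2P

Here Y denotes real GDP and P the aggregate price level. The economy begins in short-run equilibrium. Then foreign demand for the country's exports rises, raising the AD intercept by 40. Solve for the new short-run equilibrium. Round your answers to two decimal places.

This is a positive demand shock: AD shifts right.
New AD: Y = 6451 − 5P.
Set AD = SRAS: 6451 − 5P = 2507 + 2P, so 3944 = 7P and P = 563.43.
Substituting into AD, Y = 3633.86.

P = 563.43, Y = 3633.86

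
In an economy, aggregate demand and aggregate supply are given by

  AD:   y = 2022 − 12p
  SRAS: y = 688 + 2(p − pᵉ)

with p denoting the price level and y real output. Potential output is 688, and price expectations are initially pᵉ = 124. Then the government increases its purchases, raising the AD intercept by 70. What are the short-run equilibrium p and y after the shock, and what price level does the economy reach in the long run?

AD shifts right: new AD is y = 2092 − 12p. With pᵉ = 124, SRAS is y = 440 + 2p.
Short run: 2092 − 12p = 440 + 2p gives 1652 = 14p, so p = 118 and y = 2092 − 12·118 = 676.
y = 676 is below potential 688; expectations adjust and SRAS shifts right until y = 688.
Long run: on the new AD curve, 688 = 2092 − 12p gives p = 117.

Short run: p = 118, y = 676. Long run: p = 117.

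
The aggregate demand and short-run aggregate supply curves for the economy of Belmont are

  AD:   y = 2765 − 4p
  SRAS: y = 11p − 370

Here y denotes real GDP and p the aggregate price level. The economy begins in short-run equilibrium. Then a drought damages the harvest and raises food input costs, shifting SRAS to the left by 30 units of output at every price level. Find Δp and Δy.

This is a negative supply shock: SRAS shifts left.
New SRAS: y = 11p − 400.
Set AD = SRAS: 2765 − 4p = 11p − 400, so 3165 = 15p and p = 211.
y = 2765 − 4·211 = 1921.
Initially p = 209, y = 1929, so Δp = +2 and Δy = -8.

Δp = +2, Δy = -8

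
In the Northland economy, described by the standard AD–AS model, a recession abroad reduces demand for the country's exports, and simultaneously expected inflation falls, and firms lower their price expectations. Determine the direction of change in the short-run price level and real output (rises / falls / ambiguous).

Price level: falls; output: ambiguous

The first event is a negative demand shock: AD shifts left, which by itself pushes P down and Y down.
The second is a favourable supply shock: SRAS shifts right, which by itself pushes P down and Y up.
Both shocks push P down, so P falls. The two shocks push Y in opposite directions, so the effect on Y is ambiguous.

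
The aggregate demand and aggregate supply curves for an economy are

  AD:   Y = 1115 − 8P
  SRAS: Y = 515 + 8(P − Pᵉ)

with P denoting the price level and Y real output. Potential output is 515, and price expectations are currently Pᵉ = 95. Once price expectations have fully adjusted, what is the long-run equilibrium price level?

Long-run P = 75

Short run: with Pᵉ = 95, SRAS is Y = 8P − 245. Setting AD = SRAS gives 1360 = 16P, so P = 85 and Y = 1115 − 8·85 = 435.
Output 435 is below potential 515, so over time expected prices fall and SRAS shifts right until Y returns to 515.
Long run: Y = 515 on the AD curve gives 515 = 1115 − 8P, so P = 75.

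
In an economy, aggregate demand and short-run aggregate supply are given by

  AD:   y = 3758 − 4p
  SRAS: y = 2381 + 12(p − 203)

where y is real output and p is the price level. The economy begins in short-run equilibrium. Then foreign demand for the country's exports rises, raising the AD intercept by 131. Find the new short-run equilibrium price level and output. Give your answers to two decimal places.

This is a positive demand shock: AD shifts right.
New AD: y = 3889 − 4p.
SRAS can be written y = 12p − 55.
Set AD = SRAS: 3889 − 4p = 12p − 55, so 3944 = 16p and p = 246.50.
Substituting into AD, y = 2903.00.

p = 246.50, y = 2903.00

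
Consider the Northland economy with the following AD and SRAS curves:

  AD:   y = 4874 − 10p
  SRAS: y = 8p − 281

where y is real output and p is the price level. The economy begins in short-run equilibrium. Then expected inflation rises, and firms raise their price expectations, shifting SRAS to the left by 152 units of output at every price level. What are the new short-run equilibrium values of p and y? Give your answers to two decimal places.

This is a negative supply shock: SRAS shifts left.
New SRAS: y = 8p − 433.
Set AD = SRAS: 4874 − 10p = 8p − 433, so 5307 = 18p and p = 294.83.
Substituting into AD, y = 1925.67.

p = 294.83, y = 1925.67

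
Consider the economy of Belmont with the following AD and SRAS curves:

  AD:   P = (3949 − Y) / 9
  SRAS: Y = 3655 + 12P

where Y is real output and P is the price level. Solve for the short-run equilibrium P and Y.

Rearrange AD to Y = 3949 − 9P.
Set AD = SRAS: 3949 − 9P = 3655 + 12P, so 294 = 21P and P = 14.
Then Y = 3949 − 9·14 = 3823.

P = 14, Y = 3823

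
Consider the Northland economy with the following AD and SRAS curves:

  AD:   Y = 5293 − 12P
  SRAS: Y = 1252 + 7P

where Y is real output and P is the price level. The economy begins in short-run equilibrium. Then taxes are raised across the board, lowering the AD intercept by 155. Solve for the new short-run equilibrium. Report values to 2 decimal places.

P = 204.53, Y = 2683.68

This is a negative demand shock: AD shifts left.
New AD: Y = 5138 − 12P.
Set AD = SRAS: 5138 − 12P = 1252 + 7P, so 3886 = 19P and P = 204.53.
Substituting into AD, Y = 2683.68.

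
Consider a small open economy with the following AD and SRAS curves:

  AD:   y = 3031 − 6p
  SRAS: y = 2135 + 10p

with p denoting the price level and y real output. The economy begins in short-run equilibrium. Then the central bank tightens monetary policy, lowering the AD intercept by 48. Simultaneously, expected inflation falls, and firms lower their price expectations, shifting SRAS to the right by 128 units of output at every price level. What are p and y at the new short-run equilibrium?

p = 45, y = 2713

After both shocks: AD is y = 2983 − 6p and SRAS is y = 2263 + 10p.
Setting them equal: 720 = 16p, so p = 45.
y = 2983 − 6·45 = 2713.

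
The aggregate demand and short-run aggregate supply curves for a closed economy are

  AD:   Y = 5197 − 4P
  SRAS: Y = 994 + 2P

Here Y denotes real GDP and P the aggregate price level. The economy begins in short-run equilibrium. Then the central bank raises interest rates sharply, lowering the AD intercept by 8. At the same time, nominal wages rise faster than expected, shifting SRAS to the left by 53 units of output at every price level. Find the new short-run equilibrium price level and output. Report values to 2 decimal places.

After both shocks: AD is Y = 5189 − 4P and SRAS is Y = 941 + 2P.
Setting them equal: 4248 = 6P, so P = 708.00.
Substituting into AD, Y = 2357.00.

P = 708.00, Y = 2357.00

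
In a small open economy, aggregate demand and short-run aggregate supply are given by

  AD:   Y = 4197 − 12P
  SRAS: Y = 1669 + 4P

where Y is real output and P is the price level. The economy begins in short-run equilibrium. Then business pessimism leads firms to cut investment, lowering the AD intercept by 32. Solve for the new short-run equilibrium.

This is a negative demand shock: AD shifts left.
New AD: Y = 4165 − 12P.
Set AD = SRAS: 4165 − 12P = 1669 + 4P, so 2496 = 16P and P = 156.
Y = 4165 − 12·156 = 2293.

P = 156, Y = 2293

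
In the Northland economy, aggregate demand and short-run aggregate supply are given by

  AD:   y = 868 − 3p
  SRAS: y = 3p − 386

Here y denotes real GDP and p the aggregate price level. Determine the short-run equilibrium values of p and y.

p = 209, y = 241

Set AD = SRAS: 868 − 3p = 3p − 386, so 1254 = 6p and p = 209.
Then y = 868 − 3·209 = 241.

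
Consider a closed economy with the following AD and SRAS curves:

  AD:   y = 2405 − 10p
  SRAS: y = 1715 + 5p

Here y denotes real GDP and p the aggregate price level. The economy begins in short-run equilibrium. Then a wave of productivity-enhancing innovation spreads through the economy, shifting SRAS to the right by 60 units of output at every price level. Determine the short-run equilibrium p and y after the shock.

p = 42, y = 1985

This is a positive supply shock: SRAS shifts right.
New SRAS: y = 1775 + 5p.
Set AD = SRAS: 2405 − 10p = 1775 + 5p, so 630 = 15p and p = 42.
y = 2405 − 10·42 = 1985.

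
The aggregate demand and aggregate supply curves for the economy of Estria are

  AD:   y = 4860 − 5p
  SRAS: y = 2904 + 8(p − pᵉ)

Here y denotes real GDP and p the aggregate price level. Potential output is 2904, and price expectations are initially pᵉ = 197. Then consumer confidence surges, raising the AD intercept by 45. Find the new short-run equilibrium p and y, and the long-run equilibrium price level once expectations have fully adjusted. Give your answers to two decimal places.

Short run: p = 275.15, y = 3529.23. Long run: p = 400.20.

AD shifts right: new AD is y = 4905 − 5p. With pᵉ = 197, SRAS is y = 1328 + 8p.
Short run: 4905 − 5p = 1328 + 8p gives 3577 = 13p, so p = 275.15 and y = 4905 − 5p = 3529.23.
y = 3529.23 is above potential 2904; expectations adjust and SRAS shifts left until y = 2904.
Long run: on the new AD curve, 2904 = 4905 − 5p gives p = 400.20.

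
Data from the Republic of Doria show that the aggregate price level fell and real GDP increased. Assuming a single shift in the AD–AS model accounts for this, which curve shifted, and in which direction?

P fell and Y rose. An AD shift moves P and Y in the same direction; an SRAS shift moves them in opposite directions.
Here P and Y moved in opposite directions, so the SRAS curve shifted.
Since Y rose, SRAS shifted right.

SRAS shifted right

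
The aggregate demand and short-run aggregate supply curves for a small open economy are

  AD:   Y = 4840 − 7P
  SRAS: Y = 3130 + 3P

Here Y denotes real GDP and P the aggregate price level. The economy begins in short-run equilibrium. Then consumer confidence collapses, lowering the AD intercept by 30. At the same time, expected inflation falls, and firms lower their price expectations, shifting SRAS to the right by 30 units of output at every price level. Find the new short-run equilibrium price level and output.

P = 165, Y = 3655

After both shocks: AD is Y = 4810 − 7P and SRAS is Y = 3160 + 3P.
Setting them equal: 1650 = 10P, so P = 165.
Y = 4810 − 7·165 = 3655.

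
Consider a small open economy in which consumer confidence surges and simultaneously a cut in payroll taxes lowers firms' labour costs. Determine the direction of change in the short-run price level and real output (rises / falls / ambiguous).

The first event is a positive demand shock: AD shifts right, which by itself pushes P up and Y up.
The second is a favourable supply shock: SRAS shifts right, which by itself pushes P down and Y up.
The two shocks push P in opposite directions, so the effect on P is ambiguous. Both shocks push Y up, so Y rises.

Price level: ambiguous; output: rises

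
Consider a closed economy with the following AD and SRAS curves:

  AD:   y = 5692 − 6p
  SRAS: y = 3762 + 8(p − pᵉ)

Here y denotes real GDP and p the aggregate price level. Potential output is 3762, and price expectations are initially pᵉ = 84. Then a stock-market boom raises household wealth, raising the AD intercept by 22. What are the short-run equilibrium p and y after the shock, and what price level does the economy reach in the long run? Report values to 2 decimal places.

AD shifts right: new AD is y = 5714 − 6p. With pᵉ = 84, SRAS is y = 3090 + 8p.
Short run: 5714 − 6p = 3090 + 8p gives 2624 = 14p, so p = 187.43 and y = 5714 − 6p = 4589.43.
y = 4589.43 is above potential 3762; expectations adjust and SRAS shifts left until y = 3762.
Long run: on the new AD curve, 3762 = 5714 − 6p gives p = 325.33.

Short run: p = 187.43, y = 4589.43. Long run: p = 325.33.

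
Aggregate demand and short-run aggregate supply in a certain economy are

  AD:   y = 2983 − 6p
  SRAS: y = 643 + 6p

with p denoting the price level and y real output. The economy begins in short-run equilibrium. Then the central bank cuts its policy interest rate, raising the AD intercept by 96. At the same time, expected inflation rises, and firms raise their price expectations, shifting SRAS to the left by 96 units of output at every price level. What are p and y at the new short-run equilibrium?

After both shocks: AD is y = 3079 − 6p and SRAS is y = 547 + 6p.
Setting them equal: 2532 = 12p, so p = 211.
y = 3079 − 6·211 = 1813.

p = 211, y = 1813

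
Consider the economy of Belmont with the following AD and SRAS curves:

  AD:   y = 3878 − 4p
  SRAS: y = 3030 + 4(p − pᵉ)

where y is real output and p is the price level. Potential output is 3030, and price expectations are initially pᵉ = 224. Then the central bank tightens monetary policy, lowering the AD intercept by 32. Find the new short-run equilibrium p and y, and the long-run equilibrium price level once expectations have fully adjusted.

Short run: p = 214, y = 2990. Long run: p = 204.

AD shifts left: new AD is y = 3846 − 4p. With pᵉ = 224, SRAS is y = 2134 + 4p.
Short run: 3846 − 4p = 2134 + 4p gives 1712 = 8p, so p = 214 and y = 3846 − 4·214 = 2990.
y = 2990 is below potential 3030; expectations adjust and SRAS shifts right until y = 3030.
Long run: on the new AD curve, 3030 = 3846 − 4p gives p = 204.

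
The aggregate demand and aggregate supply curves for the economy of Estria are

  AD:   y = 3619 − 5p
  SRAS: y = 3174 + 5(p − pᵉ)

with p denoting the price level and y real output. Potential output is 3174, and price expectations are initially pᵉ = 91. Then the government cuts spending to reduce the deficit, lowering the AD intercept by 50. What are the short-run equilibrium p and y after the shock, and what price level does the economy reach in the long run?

AD shifts left: new AD is y = 3569 − 5p. With pᵉ = 91, SRAS is y = 2719 + 5p.
Short run: 3569 − 5p = 2719 + 5p gives 850 = 10p, so p = 85 and y = 3569 − 5·85 = 3144.
y = 3144 is below potential 3174; expectations adjust and SRAS shifts right until y = 3174.
Long run: on the new AD curve, 3174 = 3569 − 5p gives p = 79.

Short run: p = 85, y = 3144. Long run: p = 79.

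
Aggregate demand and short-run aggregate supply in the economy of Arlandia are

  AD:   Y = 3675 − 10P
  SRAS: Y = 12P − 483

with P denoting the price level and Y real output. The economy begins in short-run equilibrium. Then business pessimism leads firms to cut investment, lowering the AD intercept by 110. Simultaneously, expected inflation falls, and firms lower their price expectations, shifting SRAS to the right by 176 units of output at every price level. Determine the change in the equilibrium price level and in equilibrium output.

After both shocks: AD is Y = 3565 − 10P and SRAS is Y = 12P − 307.
Setting them equal: 3872 = 22P, so P = 176.
Y = 3565 − 10·176 = 1805.
Initially P = 189, Y = 1785, so ΔP = -13 and ΔY = +20.

ΔP = -13, ΔY = +20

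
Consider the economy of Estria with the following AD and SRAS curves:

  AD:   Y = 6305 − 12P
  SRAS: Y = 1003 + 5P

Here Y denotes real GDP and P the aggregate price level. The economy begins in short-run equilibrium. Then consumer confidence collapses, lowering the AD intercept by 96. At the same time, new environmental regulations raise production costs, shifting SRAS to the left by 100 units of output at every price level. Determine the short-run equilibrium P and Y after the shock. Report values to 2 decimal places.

After both shocks: AD is Y = 6209 − 12P and SRAS is Y = 903 + 5P.
Setting them equal: 5306 = 17P, so P = 312.12.
Substituting into AD, Y = 2463.59.

P = 312.12, Y = 2463.59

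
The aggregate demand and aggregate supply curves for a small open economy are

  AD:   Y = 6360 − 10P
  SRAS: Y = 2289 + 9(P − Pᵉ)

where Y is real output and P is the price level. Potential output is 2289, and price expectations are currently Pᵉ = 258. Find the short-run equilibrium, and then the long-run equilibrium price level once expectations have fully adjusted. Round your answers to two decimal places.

Short run: P = 336.47, Y = 2995.26. Long run: P = 407.10.

Short run: with Pᵉ = 258, SRAS is Y = 9P − 33. Setting AD = SRAS gives 6393 = 19P, so P = 336.47 and Y = 6360 − 10P = 2995.26.
Output 2995.26 is above potential 2289, so over time expected prices rise and SRAS shifts left until Y returns to 2289.
Long run: Y = 2289 on the AD curve gives 2289 = 6360 − 10P, so P = 407.10.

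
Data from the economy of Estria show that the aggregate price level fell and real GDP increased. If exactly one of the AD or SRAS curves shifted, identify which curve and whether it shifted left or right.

SRAS shifted right

P fell and Y rose. An AD shift moves P and Y in the same direction; an SRAS shift moves them in opposite directions.
Here P and Y moved in opposite directions, so the SRAS curve shifted.
Since Y rose, SRAS shifted right.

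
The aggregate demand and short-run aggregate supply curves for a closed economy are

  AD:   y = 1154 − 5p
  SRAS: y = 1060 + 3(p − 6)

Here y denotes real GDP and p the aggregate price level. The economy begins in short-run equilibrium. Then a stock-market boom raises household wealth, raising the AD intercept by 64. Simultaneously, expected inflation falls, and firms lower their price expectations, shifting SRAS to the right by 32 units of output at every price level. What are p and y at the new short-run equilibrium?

After both shocks: AD is y = 1218 − 5p and SRAS is y = 1074 + 3p.
Setting them equal: 144 = 8p, so p = 18.
y = 1218 − 5·18 = 1128.

p = 18, y = 1128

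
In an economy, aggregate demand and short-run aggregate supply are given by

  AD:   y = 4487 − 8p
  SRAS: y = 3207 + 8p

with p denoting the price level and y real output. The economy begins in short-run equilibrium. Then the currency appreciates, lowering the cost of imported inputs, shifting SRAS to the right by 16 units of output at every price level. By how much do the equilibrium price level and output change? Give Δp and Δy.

Δp = -1, Δy = +8

This is a positive supply shock: SRAS shifts right.
New SRAS: y = 3223 + 8p.
Set AD = SRAS: 4487 − 8p = 3223 + 8p, so 1264 = 16p and p = 79.
y = 4487 − 8·79 = 3855.
Initially p = 80, y = 3847, so Δp = -1 and Δy = +8.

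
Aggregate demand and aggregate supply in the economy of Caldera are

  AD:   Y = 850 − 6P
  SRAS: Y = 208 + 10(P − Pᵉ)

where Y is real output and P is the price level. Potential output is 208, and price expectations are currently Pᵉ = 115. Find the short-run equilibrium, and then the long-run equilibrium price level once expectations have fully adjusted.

Short run: with Pᵉ = 115, SRAS is Y = 10P − 942. Setting AD = SRAS gives 1792 = 16P, so P = 112 and Y = 850 − 6·112 = 178.
Output 178 is below potential 208, so over time expected prices fall and SRAS shifts right until Y returns to 208.
Long run: Y = 208 on the AD curve gives 208 = 850 − 6P, so P = 107.

Short run: P = 112, Y = 178. Long run: P = 107.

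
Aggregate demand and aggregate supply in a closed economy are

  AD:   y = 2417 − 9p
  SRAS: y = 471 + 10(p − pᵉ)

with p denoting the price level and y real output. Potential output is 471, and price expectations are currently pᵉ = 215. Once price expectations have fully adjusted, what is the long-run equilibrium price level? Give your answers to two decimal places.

Short run: with pᵉ = 215, SRAS is y = 10p − 1679. Setting AD = SRAS gives 4096 = 19p, so p = 215.58 and y = 2417 − 9p = 476.79.
Output 476.79 is above potential 471, so over time expected prices rise and SRAS shifts left until y returns to 471.
Long run: y = 471 on the AD curve gives 471 = 2417 − 9p, so p = 216.22.

Long-run p = 216.22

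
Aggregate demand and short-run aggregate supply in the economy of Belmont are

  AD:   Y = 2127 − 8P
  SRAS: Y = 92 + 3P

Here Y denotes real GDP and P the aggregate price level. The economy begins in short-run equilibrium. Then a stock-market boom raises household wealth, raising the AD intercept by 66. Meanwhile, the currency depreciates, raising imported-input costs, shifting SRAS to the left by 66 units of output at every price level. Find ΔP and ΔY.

After both shocks: AD is Y = 2193 − 8P and SRAS is Y = 26 + 3P.
Setting them equal: 2167 = 11P, so P = 197.
Y = 2193 − 8·197 = 617.
Initially P = 185, Y = 647, so ΔP = +12 and ΔY = -30.

ΔP = +12, ΔY = -30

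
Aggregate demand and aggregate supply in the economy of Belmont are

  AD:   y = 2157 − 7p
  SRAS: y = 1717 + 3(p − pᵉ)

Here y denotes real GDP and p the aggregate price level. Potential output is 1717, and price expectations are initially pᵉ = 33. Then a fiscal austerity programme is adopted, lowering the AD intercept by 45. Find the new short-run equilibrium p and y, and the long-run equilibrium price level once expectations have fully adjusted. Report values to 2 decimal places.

Short run: p = 49.40, y = 1766.20. Long run: p = 56.43.

AD shifts left: new AD is y = 2112 − 7p. With pᵉ = 33, SRAS is y = 1618 + 3p.
Short run: 2112 − 7p = 1618 + 3p gives 494 = 10p, so p = 49.40 and y = 2112 − 7p = 1766.20.
y = 1766.20 is above potential 1717; expectations adjust and SRAS shifts left until y = 1717.
Long run: on the new AD curve, 1717 = 2112 − 7p gives p = 56.43.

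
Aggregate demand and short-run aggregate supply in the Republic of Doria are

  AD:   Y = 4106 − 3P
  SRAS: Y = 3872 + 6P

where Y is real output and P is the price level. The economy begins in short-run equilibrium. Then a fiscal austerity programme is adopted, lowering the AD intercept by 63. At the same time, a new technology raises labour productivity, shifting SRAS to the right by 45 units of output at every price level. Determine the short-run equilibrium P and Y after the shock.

After both shocks: AD is Y = 4043 − 3P and SRAS is Y = 3917 + 6P.
Setting them equal: 126 = 9P, so P = 14.
Y = 4043 − 3·14 = 4001.

P = 14, Y = 4001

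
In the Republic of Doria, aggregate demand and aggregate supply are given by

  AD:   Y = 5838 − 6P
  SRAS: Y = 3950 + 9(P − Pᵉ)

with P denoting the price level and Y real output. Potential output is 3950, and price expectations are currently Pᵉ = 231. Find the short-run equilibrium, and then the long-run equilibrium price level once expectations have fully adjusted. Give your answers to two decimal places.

Short run: with Pᵉ = 231, SRAS is Y = 1871 + 9P. Setting AD = SRAS gives 3967 = 15P, so P = 264.47 and Y = 5838 − 6P = 4251.20.
Output 4251.20 is above potential 3950, so over time expected prices rise and SRAS shifts left until Y returns to 3950.
Long run: Y = 3950 on the AD curve gives 3950 = 5838 − 6P, so P = 314.67.

Short run: P = 264.47, Y = 4251.20. Long run: P = 314.67.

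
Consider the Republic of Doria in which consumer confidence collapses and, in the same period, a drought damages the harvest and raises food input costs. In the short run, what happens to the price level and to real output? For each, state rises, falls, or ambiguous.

The first event is a negative demand shock: AD shifts left, which by itself pushes P down and Y down.
The second is an adverse supply shock: SRAS shifts left, which by itself pushes P up and Y down.
The two shocks push P in opposite directions, so the effect on P is ambiguous. Both shocks push Y down, so Y falls.

Price level: ambiguous; output: falls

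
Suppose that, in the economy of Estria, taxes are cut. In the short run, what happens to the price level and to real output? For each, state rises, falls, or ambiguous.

Price level: rises; output: rises

This is a positive demand shock: AD shifts right.
Moving along the upward-sloping SRAS curve, P rises and Y rises.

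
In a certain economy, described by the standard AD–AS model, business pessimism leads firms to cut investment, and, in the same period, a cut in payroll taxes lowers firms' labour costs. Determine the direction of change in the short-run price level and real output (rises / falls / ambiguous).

The first event is a negative demand shock: AD shifts left, which by itself pushes P down and Y down.
The second is a favourable supply shock: SRAS shifts right, which by itself pushes P down and Y up.
Both shocks push P down, so P falls. The two shocks push Y in opposite directions, so the effect on Y is ambiguous.

Price level: falls; output: ambiguous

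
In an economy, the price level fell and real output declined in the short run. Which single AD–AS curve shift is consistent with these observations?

P fell and Y fell. An AD shift moves P and Y in the same direction; an SRAS shift moves them in opposite directions.
Here P and Y moved in the same direction, so the AD curve shifted.
Since Y fell, AD shifted left.

AD shifted left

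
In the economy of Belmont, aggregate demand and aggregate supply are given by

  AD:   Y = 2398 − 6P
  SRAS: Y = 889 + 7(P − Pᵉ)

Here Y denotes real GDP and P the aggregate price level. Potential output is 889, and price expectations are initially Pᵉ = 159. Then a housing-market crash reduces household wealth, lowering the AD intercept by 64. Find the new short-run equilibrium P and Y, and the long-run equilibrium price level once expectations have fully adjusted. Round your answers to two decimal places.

Short run: P = 196.77, Y = 1153.38. Long run: P = 240.83.

AD shifts left: new AD is Y = 2334 − 6P. With Pᵉ = 159, SRAS is Y = 7P − 224.
Short run: 2334 − 6P = 7P − 224 gives 2558 = 13P, so P = 196.77 and Y = 2334 − 6P = 1153.38.
Y = 1153.38 is above potential 889; expectations adjust and SRAS shifts left until Y = 889.
Long run: on the new AD curve, 889 = 2334 − 6P gives P = 240.83.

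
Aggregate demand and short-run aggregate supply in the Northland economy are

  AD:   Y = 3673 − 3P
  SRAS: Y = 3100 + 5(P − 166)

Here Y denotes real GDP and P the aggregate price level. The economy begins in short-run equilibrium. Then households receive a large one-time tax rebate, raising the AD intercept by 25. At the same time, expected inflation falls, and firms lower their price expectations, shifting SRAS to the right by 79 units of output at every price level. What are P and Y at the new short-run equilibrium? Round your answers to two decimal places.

After both shocks: AD is Y = 3698 − 3P and SRAS is Y = 2349 + 5P.
Setting them equal: 1349 = 8P, so P = 168.63.
Substituting into AD, Y = 3192.13.

P = 168.63, Y = 3192.13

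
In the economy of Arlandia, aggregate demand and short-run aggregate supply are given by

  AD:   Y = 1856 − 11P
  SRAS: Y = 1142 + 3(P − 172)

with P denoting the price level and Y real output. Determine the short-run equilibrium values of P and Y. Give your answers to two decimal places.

Write SRAS as Y = 1142 + 3P − 516 = 626 + 3P.
Set AD = SRAS: 1856 − 11P = 626 + 3P, so 1230 = 14P and P = 87.86.
Substituting into AD, Y = 1856 − 11P = 889.57.

P = 87.86, Y = 889.57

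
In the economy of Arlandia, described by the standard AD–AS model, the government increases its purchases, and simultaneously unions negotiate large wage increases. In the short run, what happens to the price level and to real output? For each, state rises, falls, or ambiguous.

Price level: rises; output: ambiguous

The first event is a positive demand shock: AD shifts right, which by itself pushes P up and Y up.
The second is an adverse supply shock: SRAS shifts left, which by itself pushes P up and Y down.
Both shocks push P up, so P rises. The two shocks push Y in opposite directions, so the effect on Y is ambiguous.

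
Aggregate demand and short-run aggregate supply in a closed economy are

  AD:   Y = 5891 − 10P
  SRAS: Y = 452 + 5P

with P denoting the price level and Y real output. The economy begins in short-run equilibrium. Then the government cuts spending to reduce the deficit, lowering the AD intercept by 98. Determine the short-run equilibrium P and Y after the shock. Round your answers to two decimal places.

P = 356.07, Y = 2232.33

This is a negative demand shock: AD shifts left.
New AD: Y = 5793 − 10P.
Set AD = SRAS: 5793 − 10P = 452 + 5P, so 5341 = 15P and P = 356.07.
Substituting into AD, Y = 2232.33.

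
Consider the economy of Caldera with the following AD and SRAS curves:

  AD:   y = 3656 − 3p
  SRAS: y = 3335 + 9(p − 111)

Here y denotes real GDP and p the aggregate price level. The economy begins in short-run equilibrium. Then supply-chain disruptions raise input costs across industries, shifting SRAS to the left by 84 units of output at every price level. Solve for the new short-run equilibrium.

This is a negative supply shock: SRAS shifts left.
New SRAS: y = 2252 + 9p.
Set AD = SRAS: 3656 − 3p = 2252 + 9p, so 1404 = 12p and p = 117.
y = 3656 − 3·117 = 3305.

p = 117, y = 3305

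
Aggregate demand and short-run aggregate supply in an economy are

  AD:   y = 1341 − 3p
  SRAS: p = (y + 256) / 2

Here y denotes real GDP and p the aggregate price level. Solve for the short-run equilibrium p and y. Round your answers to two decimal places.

Rearrange SRAS to y = 2p − 256.
Set AD = SRAS: 1341 − 3p = 2p − 256, so 1597 = 5p and p = 319.40.
Substituting into AD, y = 1341 − 3p = 382.80.

p = 319.40, y = 382.80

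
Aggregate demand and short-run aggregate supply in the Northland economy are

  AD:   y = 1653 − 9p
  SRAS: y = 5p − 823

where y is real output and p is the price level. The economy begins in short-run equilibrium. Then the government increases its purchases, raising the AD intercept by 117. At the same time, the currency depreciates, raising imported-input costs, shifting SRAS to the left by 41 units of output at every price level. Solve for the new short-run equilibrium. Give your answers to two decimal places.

After both shocks: AD is y = 1770 − 9p and SRAS is y = 5p − 864.
Setting them equal: 2634 = 14p, so p = 188.14.
Substituting into AD, y = 76.71.

p = 188.14, y = 76.71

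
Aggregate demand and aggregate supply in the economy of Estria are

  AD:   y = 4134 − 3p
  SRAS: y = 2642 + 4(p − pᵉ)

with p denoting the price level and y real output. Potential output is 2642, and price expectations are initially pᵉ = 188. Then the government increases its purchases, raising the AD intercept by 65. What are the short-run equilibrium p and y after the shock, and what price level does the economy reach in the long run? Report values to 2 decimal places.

AD shifts right: new AD is y = 4199 − 3p. With pᵉ = 188, SRAS is y = 1890 + 4p.
Short run: 4199 − 3p = 1890 + 4p gives 2309 = 7p, so p = 329.86 and y = 4199 − 3p = 3209.43.
y = 3209.43 is above potential 2642; expectations adjust and SRAS shifts left until y = 2642.
Long run: on the new AD curve, 2642 = 4199 − 3p gives p = 519.00.

Short run: p = 329.86, y = 3209.43. Long run: p = 519.00.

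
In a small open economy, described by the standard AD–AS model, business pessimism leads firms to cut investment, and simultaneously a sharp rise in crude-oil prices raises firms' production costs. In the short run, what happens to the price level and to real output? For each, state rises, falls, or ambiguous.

The first event is a negative demand shock: AD shifts left, which by itself pushes P down and Y down.
The second is an adverse supply shock: SRAS shifts left, which by itself pushes P up and Y down.
The two shocks push P in opposite directions, so the effect on P is ambiguous. Both shocks push Y down, so Y falls.

Price level: ambiguous; output: falls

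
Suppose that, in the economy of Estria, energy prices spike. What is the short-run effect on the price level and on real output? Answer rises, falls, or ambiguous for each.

This is an adverse supply shock: SRAS shifts left.
Moving along the downward-sloping AD curve, P rises and Y falls.

Price level: rises; output: falls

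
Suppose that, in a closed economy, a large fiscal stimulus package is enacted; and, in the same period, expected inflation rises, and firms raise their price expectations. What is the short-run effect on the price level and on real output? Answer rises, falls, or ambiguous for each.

Price level: rises; output: ambiguous

The first event is a positive demand shock: AD shifts right, which by itself pushes P up and Y up.
The second is an adverse supply shock: SRAS shifts left, which by itself pushes P up and Y down.
Both shocks push P up, so P rises. The two shocks push Y in opposite directions, so the effect on Y is ambiguous.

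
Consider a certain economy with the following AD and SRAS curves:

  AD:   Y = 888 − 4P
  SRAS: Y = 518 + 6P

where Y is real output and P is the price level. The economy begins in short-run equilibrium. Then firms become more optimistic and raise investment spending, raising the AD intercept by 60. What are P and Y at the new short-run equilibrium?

P = 43, Y = 776

This is a positive demand shock: AD shifts right.
New AD: Y = 948 − 4P.
Set AD = SRAS: 948 − 4P = 518 + 6P, so 430 = 10P and P = 43.
Y = 948 − 4·43 = 776.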